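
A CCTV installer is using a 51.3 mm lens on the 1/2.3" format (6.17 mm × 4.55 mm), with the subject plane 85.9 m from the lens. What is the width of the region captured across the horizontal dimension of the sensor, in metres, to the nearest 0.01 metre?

dₒ: 85.9 m = 85900 mm.
Similar triangles through the lens centre give W/dₒ = w/dᵢ; with 1/f = 1/dₒ + 1/dᵢ this gives W = w·(dₒ − f)/f.
W = 6.17 mm × (85900 − 51.3) / 51.3 = 6.17 × 1673.4639 ≈ 10325.272 mm = 10.3253 m.

10.33 m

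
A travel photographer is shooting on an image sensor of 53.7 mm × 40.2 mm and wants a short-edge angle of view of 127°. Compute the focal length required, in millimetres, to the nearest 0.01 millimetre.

10.02 mm

From α = 2·arctan(h/2f) we get f = h / (2·tan(α/2)).
With h = 40.2 mm and α/2 = 63.5°, tan(α/2) ≈ 2.00569, so f ≈ 40.2 / 4.01138 ≈ 10.0215 mm.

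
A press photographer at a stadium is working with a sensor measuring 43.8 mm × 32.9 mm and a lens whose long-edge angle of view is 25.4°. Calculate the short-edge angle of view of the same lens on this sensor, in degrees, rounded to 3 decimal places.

19.216°

From the long-edge AOV: f = 43.8 / (2·tan(12.7°)) = 43.8 / 0.45072 ≈ 97.1780 mm.
Short-edge AOV = 2·arctan(32.9 / (2 × 97.1780)) = 2·arctan(0.16928) ≈ 19.2156°.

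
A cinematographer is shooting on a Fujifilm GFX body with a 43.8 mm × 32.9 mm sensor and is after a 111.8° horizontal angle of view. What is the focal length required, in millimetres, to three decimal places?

14.827 mm

From α = 2·arctan(w/2f) we get f = w / (2·tan(α/2)).
With w = 43.8 mm and α/2 = 55.9°, tan(α/2) ≈ 1.47699, so f ≈ 43.8 / 2.95399 ≈ 14.8274 mm.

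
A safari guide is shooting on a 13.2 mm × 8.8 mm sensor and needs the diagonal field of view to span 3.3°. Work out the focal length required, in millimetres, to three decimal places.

Sensor diagonal = √(13.2² + 8.8²) = √251.6800 ≈ 15.8644 mm.
From α = 2·arctan(d/2f) we get f = d / (2·tan(α/2)).
With d = 15.8644 mm and α/2 = 1.65°, tan(α/2) ≈ 0.02881, so f ≈ 15.8644 / 0.05761 ≈ 275.3677 mm.

275.368 mm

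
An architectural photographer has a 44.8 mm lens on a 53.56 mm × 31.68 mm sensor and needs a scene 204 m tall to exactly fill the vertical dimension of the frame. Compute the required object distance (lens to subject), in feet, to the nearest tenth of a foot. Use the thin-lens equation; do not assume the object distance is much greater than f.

946.6 ft

W: 204 m = 204000 mm.
Magnification m = h/W = dᵢ/dₒ; combined with 1/f = 1/dₒ + 1/dᵢ this gives dₒ = f·(1 + W/h).
dₒ = 44.8 mm × (1 + 204000/31.68) = 44.8 × 6440.3939 ≈ 288529.648 mm = 288529.648/304.8 ft = 946.62 ft.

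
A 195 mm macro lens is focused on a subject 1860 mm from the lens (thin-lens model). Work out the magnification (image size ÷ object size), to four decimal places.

Thin lens: 1/f = 1/dₒ + 1/dᵢ → 1/dᵢ = 1/195 − 1/1860 = 0.0045906 mm⁻¹, so dᵢ ≈ 217.8378 mm.
Magnification m = dᵢ/dₒ = 217.8378/1860 ≈ 0.11712.

0.1171×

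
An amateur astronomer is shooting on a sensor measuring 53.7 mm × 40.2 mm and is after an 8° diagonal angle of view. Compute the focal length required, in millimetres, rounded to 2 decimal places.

479.64 mm

Sensor diagonal = √(53.7² + 40.2²) = √4499.7300 ≈ 67.0800 mm.
From α = 2·arctan(d/2f) we get f = d / (2·tan(α/2)).
With d = 67.0800 mm and α/2 = 4°, tan(α/2) ≈ 0.06993, so f ≈ 67.0800 / 0.13985 ≈ 479.6445 mm.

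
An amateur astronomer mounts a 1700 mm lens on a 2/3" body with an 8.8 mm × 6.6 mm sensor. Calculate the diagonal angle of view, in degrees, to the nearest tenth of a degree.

Sensor diagonal = √(8.8² + 6.6²) = √121.0000 ≈ 11.0000 mm.
Angle of view α = 2·arctan(d/2f) with d = 11.0000 mm and f = 1700 mm.
d/2f = 0.00324; arctan(0.00324) ≈ 0.1854°, so α ≈ 0.3707°.

0.4°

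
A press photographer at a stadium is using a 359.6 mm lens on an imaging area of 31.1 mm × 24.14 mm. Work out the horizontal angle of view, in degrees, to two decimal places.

Angle of view α = 2·arctan(w/2f) with w = 31.1 mm and f = 359.6 mm.
w/2f = 0.04324; arctan(0.04324) ≈ 2.4761°, so α ≈ 4.9521°.

4.95°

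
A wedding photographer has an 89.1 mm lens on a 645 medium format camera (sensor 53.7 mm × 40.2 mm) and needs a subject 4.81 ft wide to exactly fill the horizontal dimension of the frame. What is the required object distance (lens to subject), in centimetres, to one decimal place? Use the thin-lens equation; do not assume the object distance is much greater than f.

252.2 cm

W: 4.81 ft × 304.8 mm/ft = 1466.09 mm.
Magnification m = w/W = dᵢ/dₒ; combined with 1/f = 1/dₒ + 1/dᵢ this gives dₒ = f·(1 + W/w).
dₒ = 89.1 mm × (1 + 1466.09/53.7) = 89.1 × 28.3015 ≈ 2521.659 mm = 252.166 cm.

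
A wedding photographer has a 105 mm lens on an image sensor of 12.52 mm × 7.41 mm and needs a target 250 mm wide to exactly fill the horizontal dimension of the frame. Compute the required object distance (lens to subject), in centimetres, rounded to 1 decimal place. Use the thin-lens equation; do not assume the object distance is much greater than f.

Magnification m = w/W = dᵢ/dₒ; combined with 1/f = 1/dₒ + 1/dᵢ this gives dₒ = f·(1 + W/w).
dₒ = 105 mm × (1 + 250/12.52) = 105 × 20.9681 ≈ 2201.645 mm = 220.165 cm.

220.2 cm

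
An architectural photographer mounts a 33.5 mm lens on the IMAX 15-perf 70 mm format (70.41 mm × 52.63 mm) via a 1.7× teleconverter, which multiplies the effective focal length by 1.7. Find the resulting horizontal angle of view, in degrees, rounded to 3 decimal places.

63.447°

Effective focal length f = 33.5 × 1.7 = 56.95 mm.
α = 2·arctan(70.41 / (2 × 56.95)) = 2·arctan(0.61817) ≈ 63.4465°.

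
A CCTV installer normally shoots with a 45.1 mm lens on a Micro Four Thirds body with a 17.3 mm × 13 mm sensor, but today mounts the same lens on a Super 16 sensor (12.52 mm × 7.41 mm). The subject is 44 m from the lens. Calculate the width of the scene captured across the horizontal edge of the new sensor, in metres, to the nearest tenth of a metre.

The focal length stays 45.1 mm; the relevant sensor dimension is now w = 12.52 mm. Object distance dₒ = 44 m = 44000 mm.
Thin-lens field width W = w·(dₒ − f)/f = 12.52 × (44000 − 45.1)/45.1 ≈ 12202.114 mm = 12.2021 m.

12.2 m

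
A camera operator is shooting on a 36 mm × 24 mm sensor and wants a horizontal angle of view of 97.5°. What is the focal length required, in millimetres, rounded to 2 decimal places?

15.79 mm

From α = 2·arctan(w/2f) we get f = w / (2·tan(α/2)).
With w = 36 mm and α/2 = 48.75°, tan(α/2) ≈ 1.14028, so f ≈ 36 / 2.28056 ≈ 15.7856 mm.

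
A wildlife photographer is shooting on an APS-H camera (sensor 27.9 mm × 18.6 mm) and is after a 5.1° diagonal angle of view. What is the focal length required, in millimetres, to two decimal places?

376.46 mm

Sensor diagonal = √(27.9² + 18.6²) = √1124.3700 ≈ 33.5316 mm.
From α = 2·arctan(d/2f) we get f = d / (2·tan(α/2)).
With d = 33.5316 mm and α/2 = 2.55°, tan(α/2) ≈ 0.04454, so f ≈ 33.5316 / 0.08907 ≈ 376.4612 mm.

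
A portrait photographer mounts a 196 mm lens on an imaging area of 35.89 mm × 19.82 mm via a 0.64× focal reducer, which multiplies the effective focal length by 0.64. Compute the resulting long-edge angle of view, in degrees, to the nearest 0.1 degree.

16.3°

Effective focal length f = 196 × 0.64 = 125.44 mm.
α = 2·arctan(35.89 / (2 × 125.44)) = 2·arctan(0.14306) ≈ 16.2826°.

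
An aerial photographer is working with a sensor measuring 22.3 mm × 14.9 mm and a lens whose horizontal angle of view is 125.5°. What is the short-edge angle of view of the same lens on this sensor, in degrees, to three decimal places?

From the horizontal AOV: f = 22.3 / (2·tan(62.75°)) = 22.3 / 3.88324 ≈ 5.7426 mm.
Short-edge AOV = 2·arctan(14.9 / (2 × 5.7426)) = 2·arctan(1.29732) ≈ 104.7483°.

104.748°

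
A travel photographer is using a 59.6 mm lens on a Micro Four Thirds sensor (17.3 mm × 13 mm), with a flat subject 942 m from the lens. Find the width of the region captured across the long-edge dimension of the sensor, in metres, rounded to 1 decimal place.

dₒ: 942 m = 942000 mm.
Similar triangles through the lens centre give W/dₒ = w/dᵢ; with 1/f = 1/dₒ + 1/dᵢ this gives W = w·(dₒ − f)/f.
W = 17.3 mm × (942000 − 59.6) / 59.6 = 17.3 × 15804.3691 ≈ 273415.586 mm = 273.416 m.

273.4 m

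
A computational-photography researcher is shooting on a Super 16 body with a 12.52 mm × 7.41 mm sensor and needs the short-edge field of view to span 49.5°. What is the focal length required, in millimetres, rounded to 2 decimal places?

From α = 2·arctan(h/2f) we get f = h / (2·tan(α/2)).
With h = 7.41 mm and α/2 = 24.75°, tan(α/2) ≈ 0.46101, so f ≈ 7.41 / 0.92201 ≈ 8.0368 mm.

8.04 mm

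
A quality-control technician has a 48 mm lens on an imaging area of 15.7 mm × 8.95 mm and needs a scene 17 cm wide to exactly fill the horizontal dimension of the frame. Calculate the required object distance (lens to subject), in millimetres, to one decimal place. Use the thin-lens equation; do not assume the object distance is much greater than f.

567.7 mm

W: 17 cm = 170 mm.
Magnification m = w/W = dᵢ/dₒ; combined with 1/f = 1/dₒ + 1/dᵢ this gives dₒ = f·(1 + W/w).
dₒ = 48 mm × (1 + 170/15.7) = 48 × 11.8280 ≈ 567.745 mm.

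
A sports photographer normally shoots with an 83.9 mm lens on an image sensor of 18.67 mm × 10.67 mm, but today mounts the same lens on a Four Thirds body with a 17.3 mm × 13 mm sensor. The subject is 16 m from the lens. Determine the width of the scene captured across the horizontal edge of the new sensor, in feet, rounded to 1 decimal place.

10.8 ft

The focal length stays 83.9 mm; the relevant sensor dimension is now w = 17.3 mm. Object distance dₒ = 16 m = 16000 mm.
Thin-lens field width W = w·(dₒ − f)/f = 17.3 × (16000 − 83.9)/83.9 ≈ 3281.866 mm = 3281.866/304.8 ft = 10.7673 ft.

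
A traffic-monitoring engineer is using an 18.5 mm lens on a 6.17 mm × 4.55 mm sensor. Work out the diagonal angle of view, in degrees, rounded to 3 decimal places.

23.412°

Sensor diagonal = √(6.17² + 4.55²) = √58.7714 ≈ 7.6663 mm.
Angle of view α = 2·arctan(d/2f) with d = 7.6663 mm and f = 18.5 mm.
d/2f = 0.20720; arctan(0.20720) ≈ 11.7058°, so α ≈ 23.4116°.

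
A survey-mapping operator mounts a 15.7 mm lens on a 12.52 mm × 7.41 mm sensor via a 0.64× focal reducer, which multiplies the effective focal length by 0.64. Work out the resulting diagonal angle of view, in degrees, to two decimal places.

71.81°

Effective focal length f = 15.7 × 0.64 = 10.048 mm.
Sensor diagonal = √(12.52² + 7.41²) = √211.6585 ≈ 14.5485 mm.
α = 2·arctan(14.548 / (2 × 10.048)) = 2·arctan(0.72395) ≈ 71.8053°.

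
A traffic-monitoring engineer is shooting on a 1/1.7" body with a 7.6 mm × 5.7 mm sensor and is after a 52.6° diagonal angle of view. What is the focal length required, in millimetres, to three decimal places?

Sensor diagonal = √(7.6² + 5.7²) = √90.2500 ≈ 9.5000 mm.
From α = 2·arctan(d/2f) we get f = d / (2·tan(α/2)).
With d = 9.5000 mm and α/2 = 26.3°, tan(α/2) ≈ 0.49423, so f ≈ 9.5000 / 0.98846 ≈ 9.6109 mm.

9.611 mm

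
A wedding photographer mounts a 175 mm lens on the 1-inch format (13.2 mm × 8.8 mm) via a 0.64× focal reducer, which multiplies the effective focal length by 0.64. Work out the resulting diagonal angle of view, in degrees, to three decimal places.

8.102°

Effective focal length f = 175 × 0.64 = 112 mm.
Sensor diagonal = √(13.2² + 8.8²) = √251.6800 ≈ 15.8644 mm.
α = 2·arctan(15.864 / (2 × 112)) = 2·arctan(0.07082) ≈ 8.1022°.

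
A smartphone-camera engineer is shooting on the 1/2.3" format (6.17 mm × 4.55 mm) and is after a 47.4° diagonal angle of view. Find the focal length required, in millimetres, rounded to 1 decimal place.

8.7 mm

Sensor diagonal = √(6.17² + 4.55²) = √58.7714 ≈ 7.6663 mm.
From α = 2·arctan(d/2f) we get f = d / (2·tan(α/2)).
With d = 7.6663 mm and α/2 = 23.7°, tan(α/2) ≈ 0.43897, so f ≈ 7.6663 / 0.87794 ≈ 8.7321 mm.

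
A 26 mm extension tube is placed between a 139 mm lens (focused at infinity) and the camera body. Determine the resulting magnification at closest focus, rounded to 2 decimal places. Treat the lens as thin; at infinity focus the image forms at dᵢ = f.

0.19×

The tube moves the image plane from f to f + e, so dᵢ = 139 + 26 = 165 mm. Focus is achieved when 1/f = 1/dₒ + 1/dᵢ, giving dₒ = 1/(1/f − 1/(f+e)).
Magnification m = dᵢ/dₒ = (f+e)·(1/f − 1/(f+e)) = e/f = 26/139 ≈ 0.1871.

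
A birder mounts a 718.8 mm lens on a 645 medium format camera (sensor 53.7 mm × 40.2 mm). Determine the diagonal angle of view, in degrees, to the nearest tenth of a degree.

Sensor diagonal = √(53.7² + 40.2²) = √4499.7300 ≈ 67.0800 mm.
Angle of view α = 2·arctan(d/2f) with d = 67.0800 mm and f = 718.8 mm.
d/2f = 0.04666; arctan(0.04666) ≈ 2.6715°, so α ≈ 5.3431°.

5.3°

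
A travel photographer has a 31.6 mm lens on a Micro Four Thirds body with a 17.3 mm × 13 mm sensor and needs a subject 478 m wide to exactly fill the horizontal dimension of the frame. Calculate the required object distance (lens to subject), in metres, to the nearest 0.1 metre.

873.1 m

W: 478 m = 478000 mm.
Magnification m = w/W = dᵢ/dₒ; combined with 1/f = 1/dₒ + 1/dᵢ this gives dₒ = f·(1 + W/w).
dₒ = 31.6 mm × (1 + 478000/17.3) = 31.6 × 27631.0578 ≈ 873141.427 mm = 873.141 m.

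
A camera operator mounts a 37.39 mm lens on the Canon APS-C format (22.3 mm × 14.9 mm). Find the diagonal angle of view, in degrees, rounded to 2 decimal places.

39.46°

Sensor diagonal = √(22.3² + 14.9²) = √719.3000 ≈ 26.8198 mm.
Angle of view α = 2·arctan(d/2f) with d = 26.8198 mm and f = 37.39 mm.
d/2f = 0.35865; arctan(0.35865) ≈ 19.7303°, so α ≈ 39.4606°.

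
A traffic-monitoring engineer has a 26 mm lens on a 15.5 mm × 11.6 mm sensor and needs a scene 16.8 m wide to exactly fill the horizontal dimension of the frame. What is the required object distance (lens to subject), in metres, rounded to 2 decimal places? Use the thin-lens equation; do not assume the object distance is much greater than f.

28.21 m

W: 16.8 m = 16800 mm.
Magnification m = w/W = dᵢ/dₒ; combined with 1/f = 1/dₒ + 1/dᵢ this gives dₒ = f·(1 + W/w).
dₒ = 26 mm × (1 + 16800/15.5) = 26 × 1084.8710 ≈ 28206.645 mm = 28.2066 m.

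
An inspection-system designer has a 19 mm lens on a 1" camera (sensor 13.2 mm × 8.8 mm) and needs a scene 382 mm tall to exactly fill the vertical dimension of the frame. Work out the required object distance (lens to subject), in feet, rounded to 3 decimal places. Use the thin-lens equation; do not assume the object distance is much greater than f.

Magnification m = h/W = dᵢ/dₒ; combined with 1/f = 1/dₒ + 1/dᵢ this gives dₒ = f·(1 + W/h).
dₒ = 19 mm × (1 + 382/8.8) = 19 × 44.4091 ≈ 843.773 mm = 843.773/304.8 ft = 2.76828 ft.

2.768 ft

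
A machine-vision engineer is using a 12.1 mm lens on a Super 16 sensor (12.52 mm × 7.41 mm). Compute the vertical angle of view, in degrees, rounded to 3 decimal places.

Angle of view α = 2·arctan(h/2f) with h = 7.41 mm and f = 12.1 mm.
h/2f = 0.30620; arctan(0.30620) ≈ 17.0245°, so α ≈ 34.0490°.

34.049°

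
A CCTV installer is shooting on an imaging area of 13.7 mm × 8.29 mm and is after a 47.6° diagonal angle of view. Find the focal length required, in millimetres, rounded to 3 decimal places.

Sensor diagonal = √(13.7² + 8.29²) = √256.4141 ≈ 16.0129 mm.
From α = 2·arctan(d/2f) we get f = d / (2·tan(α/2)).
With d = 16.0129 mm and α/2 = 23.8°, tan(α/2) ≈ 0.44105, so f ≈ 16.0129 / 0.88211 ≈ 18.1531 mm.

18.153 mm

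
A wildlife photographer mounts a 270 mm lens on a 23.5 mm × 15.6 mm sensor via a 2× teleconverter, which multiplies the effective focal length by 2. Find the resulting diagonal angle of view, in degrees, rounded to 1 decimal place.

3.0°

Effective focal length f = 270 × 2 = 540 mm.
Sensor diagonal = √(23.5² + 15.6²) = √795.6100 ≈ 28.2066 mm.
α = 2·arctan(28.207 / (2 × 540)) = 2·arctan(0.02612) ≈ 2.9921°.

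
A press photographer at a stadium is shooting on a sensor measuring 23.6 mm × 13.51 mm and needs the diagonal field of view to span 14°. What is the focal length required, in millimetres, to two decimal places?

Sensor diagonal = √(23.6² + 13.51²) = √739.4801 ≈ 27.1934 mm.
From α = 2·arctan(d/2f) we get f = d / (2·tan(α/2)).
With d = 27.1934 mm and α/2 = 7°, tan(α/2) ≈ 0.12278, so f ≈ 27.1934 / 0.24557 ≈ 110.7362 mm.

110.74 mm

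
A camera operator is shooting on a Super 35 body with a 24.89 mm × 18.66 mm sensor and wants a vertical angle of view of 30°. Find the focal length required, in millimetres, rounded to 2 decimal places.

34.82 mm

From α = 2·arctan(h/2f) we get f = h / (2·tan(α/2)).
With h = 18.66 mm and α/2 = 15°, tan(α/2) ≈ 0.26795, so f ≈ 18.66 / 0.53590 ≈ 34.8200 mm.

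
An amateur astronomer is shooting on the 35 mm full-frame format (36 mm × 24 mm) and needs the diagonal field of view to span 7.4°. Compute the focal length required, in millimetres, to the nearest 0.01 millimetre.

Sensor diagonal = √(36² + 24²) = √1872.0000 ≈ 43.2666 mm.
From α = 2·arctan(d/2f) we get f = d / (2·tan(α/2)).
With d = 43.2666 mm and α/2 = 3.7°, tan(α/2) ≈ 0.06467, so f ≈ 43.2666 / 0.12933 ≈ 334.5334 mm.

334.53 mm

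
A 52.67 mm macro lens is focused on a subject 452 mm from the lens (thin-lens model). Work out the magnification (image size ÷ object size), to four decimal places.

Thin lens: 1/f = 1/dₒ + 1/dᵢ → 1/dᵢ = 1/52.67 − 1/452 = 0.0167738 mm⁻¹, so dᵢ ≈ 59.6170 mm.
Magnification m = dᵢ/dₒ = 59.6170/452 ≈ 0.13190.

0.1319×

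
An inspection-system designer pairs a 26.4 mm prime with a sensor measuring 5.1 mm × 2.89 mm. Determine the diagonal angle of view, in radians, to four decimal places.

Sensor diagonal = √(5.1² + 2.89²) = √34.3621 ≈ 5.8619 mm.
Angle of view α = 2·arctan(d/2f) with d = 5.8619 mm and f = 26.4 mm.
d/2f = 0.11102; arctan(0.11102) ≈ 0.1106 rad, so α ≈ 0.2211 rad.

0.2211 rad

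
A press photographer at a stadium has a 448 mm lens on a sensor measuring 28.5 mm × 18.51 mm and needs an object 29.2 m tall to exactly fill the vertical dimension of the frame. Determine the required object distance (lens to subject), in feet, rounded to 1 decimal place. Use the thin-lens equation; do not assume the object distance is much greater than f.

2320.1 ft

W: 29.2 m = 29200 mm.
Magnification m = h/W = dᵢ/dₒ; combined with 1/f = 1/dₒ + 1/dᵢ this gives dₒ = f·(1 + W/h).
dₒ = 448 mm × (1 + 29200/18.51) = 448 × 1578.5257 ≈ 707179.496 mm = 707179.496/304.8 ft = 2320.14 ft.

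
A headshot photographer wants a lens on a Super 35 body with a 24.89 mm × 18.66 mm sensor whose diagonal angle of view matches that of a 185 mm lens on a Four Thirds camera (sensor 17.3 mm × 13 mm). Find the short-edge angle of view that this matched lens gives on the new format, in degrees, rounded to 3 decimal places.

Sensor diagonal = √(17.3² + 13²) = √468.2900 ≈ 21.6400 mm.
Sensor diagonal = √(24.89² + 18.66²) = √967.7077 ≈ 31.1080 mm.
Equal diagonal AOV ⇒ f₂ = f₁ · 31.1080/21.6400 = 185 × 1.43752 ≈ 265.9417 mm.
Short-edge AOV on the new format = 2·arctan(18.66 / (2 × 265.9417)) = 2·arctan(0.03508) ≈ 4.0186°.

4.019°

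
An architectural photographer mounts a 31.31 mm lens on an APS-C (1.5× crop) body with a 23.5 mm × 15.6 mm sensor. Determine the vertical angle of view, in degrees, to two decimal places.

27.98°

Angle of view α = 2·arctan(h/2f) with h = 15.6 mm and f = 31.31 mm.
h/2f = 0.24912; arctan(0.24912) ≈ 13.9889°, so α ≈ 27.9777°.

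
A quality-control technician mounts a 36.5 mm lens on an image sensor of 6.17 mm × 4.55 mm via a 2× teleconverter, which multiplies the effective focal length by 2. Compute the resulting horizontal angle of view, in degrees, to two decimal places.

4.84°

Effective focal length f = 36.5 × 2 = 73 mm.
α = 2·arctan(6.17 / (2 × 73)) = 2·arctan(0.04226) ≈ 4.8398°.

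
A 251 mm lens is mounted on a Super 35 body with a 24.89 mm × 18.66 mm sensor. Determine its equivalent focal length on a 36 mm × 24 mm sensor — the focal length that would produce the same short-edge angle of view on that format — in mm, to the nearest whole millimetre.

323 mm

Equal angle of view means equal height/f ratio, so f₂ = f₁ · (height₂/height₁) = 251 × 24/18.66.
f₂ = 251 × 1.28617 ≈ 322.830 mm.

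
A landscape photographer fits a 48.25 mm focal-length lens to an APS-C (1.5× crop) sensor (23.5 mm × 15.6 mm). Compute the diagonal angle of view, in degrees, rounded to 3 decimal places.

Sensor diagonal = √(23.5² + 15.6²) = √795.6100 ≈ 28.2066 mm.
Angle of view α = 2·arctan(d/2f) with d = 28.2066 mm and f = 48.25 mm.
d/2f = 0.29230; arctan(0.29230) ≈ 16.2934°, so α ≈ 32.5869°.

32.587°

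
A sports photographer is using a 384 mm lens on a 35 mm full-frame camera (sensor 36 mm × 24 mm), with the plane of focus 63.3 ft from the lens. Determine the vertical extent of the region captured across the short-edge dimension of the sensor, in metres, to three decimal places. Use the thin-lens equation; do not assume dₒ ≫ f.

dₒ: 63.3 ft × 304.8 mm/ft = 19293.84 mm.
Similar triangles through the lens centre give W/dₒ = h/dᵢ; with 1/f = 1/dₒ + 1/dᵢ this gives W = h·(dₒ − f)/f.
W = 24 mm × (19293.8 − 384) / 384 = 24 × 49.2444 ≈ 1181.865 mm = 1.18186 m.

1.182 m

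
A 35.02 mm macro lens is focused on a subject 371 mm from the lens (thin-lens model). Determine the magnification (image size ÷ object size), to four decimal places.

Thin lens: 1/f = 1/dₒ + 1/dᵢ → 1/dᵢ = 1/35.02 − 1/371 = 0.0258597 mm⁻¹, so dᵢ ≈ 38.6702 mm.
Magnification m = dᵢ/dₒ = 38.6702/371 ≈ 0.10423.

0.1042×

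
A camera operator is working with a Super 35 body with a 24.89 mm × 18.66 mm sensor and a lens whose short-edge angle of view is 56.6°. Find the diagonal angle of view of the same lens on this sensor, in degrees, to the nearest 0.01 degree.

From the short-edge AOV: f = 18.66 / (2·tan(28.3°)) = 18.66 / 1.07689 ≈ 17.3277 mm.
Sensor diagonal = √(24.89² + 18.66²) = √967.7077 ≈ 31.1080 mm.
Diagonal AOV = 2·arctan(31.1080 / (2 × 17.3277)) = 2·arctan(0.89764) ≈ 83.8247°.

83.82°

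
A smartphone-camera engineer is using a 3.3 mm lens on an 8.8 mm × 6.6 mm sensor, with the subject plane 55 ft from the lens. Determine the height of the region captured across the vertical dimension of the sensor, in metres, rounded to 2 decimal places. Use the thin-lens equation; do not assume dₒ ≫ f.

dₒ: 55 ft × 304.8 mm/ft = 16764.00 mm.
Similar triangles through the lens centre give W/dₒ = h/dᵢ; with 1/f = 1/dₒ + 1/dᵢ this gives W = h·(dₒ − f)/f.
W = 6.6 mm × (16764 − 3.3) / 3.3 = 6.6 × 5078.9998 ≈ 33521.399 mm = 33.5214 m.

33.52 m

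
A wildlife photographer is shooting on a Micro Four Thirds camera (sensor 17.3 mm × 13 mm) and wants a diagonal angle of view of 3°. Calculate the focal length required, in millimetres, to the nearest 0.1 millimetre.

Sensor diagonal = √(17.3² + 13²) = √468.2900 ≈ 21.6400 mm.
From α = 2·arctan(d/2f) we get f = d / (2·tan(α/2)).
With d = 21.6400 mm and α/2 = 1.5°, tan(α/2) ≈ 0.02619, so f ≈ 21.6400 / 0.05237 ≈ 413.1993 mm.

413.2 mm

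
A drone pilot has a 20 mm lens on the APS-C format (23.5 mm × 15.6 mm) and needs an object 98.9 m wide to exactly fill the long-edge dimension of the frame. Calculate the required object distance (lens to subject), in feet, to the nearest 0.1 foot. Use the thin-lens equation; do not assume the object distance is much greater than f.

W: 98.9 m = 98900 mm.
Magnification m = w/W = dᵢ/dₒ; combined with 1/f = 1/dₒ + 1/dᵢ this gives dₒ = f·(1 + W/w).
dₒ = 20 mm × (1 + 98900/23.5) = 20 × 4209.5106 ≈ 84190.213 mm = 84190.213/304.8 ft = 276.215 ft.

276.2 ft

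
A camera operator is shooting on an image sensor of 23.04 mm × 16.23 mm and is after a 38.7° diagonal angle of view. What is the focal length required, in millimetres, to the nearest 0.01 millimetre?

40.13 mm

Sensor diagonal = √(23.04² + 16.23²) = √794.2545 ≈ 28.1825 mm.
From α = 2·arctan(d/2f) we get f = d / (2·tan(α/2)).
With d = 28.1825 mm and α/2 = 19.35°, tan(α/2) ≈ 0.35118, so f ≈ 28.1825 / 0.70235 ≈ 40.1260 mm.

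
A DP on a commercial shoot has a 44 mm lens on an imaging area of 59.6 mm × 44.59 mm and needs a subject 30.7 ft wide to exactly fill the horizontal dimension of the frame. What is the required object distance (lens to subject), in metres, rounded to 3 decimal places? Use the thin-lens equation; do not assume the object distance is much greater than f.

W: 30.7 ft × 304.8 mm/ft = 9357.36 mm.
Magnification m = w/W = dᵢ/dₒ; combined with 1/f = 1/dₒ + 1/dᵢ this gives dₒ = f·(1 + W/w).
dₒ = 44 mm × (1 + 9357.36/59.6) = 44 × 158.0027 ≈ 6952.118 mm = 6.95212 m.

6.952 m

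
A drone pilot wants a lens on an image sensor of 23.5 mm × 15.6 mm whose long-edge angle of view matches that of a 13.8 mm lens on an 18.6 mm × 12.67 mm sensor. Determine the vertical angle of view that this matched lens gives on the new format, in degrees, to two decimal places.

48.20°

Equal long-edge AOV ⇒ f₂ = f₁ · 23.5/18.6 = 13.8 × 1.26344 ≈ 17.4355 mm.
Vertical AOV on the new format = 2·arctan(15.6 / (2 × 17.4355)) = 2·arctan(0.44736) ≈ 48.2040°.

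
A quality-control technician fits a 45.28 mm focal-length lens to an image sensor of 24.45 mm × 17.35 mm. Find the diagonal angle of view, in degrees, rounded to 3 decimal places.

Sensor diagonal = √(24.45² + 17.35²) = √898.8250 ≈ 29.9804 mm.
Angle of view α = 2·arctan(d/2f) with d = 29.9804 mm and f = 45.28 mm.
d/2f = 0.33106; arctan(0.33106) ≈ 18.3174°, so α ≈ 36.6348°.

36.635°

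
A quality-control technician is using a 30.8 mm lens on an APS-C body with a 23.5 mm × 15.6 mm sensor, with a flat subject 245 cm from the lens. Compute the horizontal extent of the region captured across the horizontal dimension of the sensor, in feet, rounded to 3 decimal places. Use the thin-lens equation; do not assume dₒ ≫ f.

dₒ: 245 cm = 2450 mm.
Similar triangles through the lens centre give W/dₒ = w/dᵢ; with 1/f = 1/dₒ + 1/dᵢ this gives W = w·(dₒ − f)/f.
W = 23.5 mm × (2450 − 30.8) / 30.8 = 23.5 × 78.5455 ≈ 1845.818 mm = 1845.818/304.8 ft = 6.05583 ft.

6.056 ft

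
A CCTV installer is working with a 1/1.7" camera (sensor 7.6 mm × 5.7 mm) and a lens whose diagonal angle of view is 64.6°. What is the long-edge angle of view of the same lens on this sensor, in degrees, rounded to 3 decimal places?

Sensor diagonal = √(7.6² + 5.7²) = √90.2500 ≈ 9.5000 mm.
From the diagonal AOV: f = 9.5000 / (2·tan(32.3°)) = 9.5000 / 1.26435 ≈ 7.5138 mm.
Long-edge AOV = 2·arctan(7.6 / (2 × 7.5138)) = 2·arctan(0.50574) ≈ 53.6550°.

53.655°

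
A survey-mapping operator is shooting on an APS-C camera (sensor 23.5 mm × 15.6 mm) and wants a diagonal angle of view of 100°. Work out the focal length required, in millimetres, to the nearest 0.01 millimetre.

11.83 mm

Sensor diagonal = √(23.5² + 15.6²) = √795.6100 ≈ 28.2066 mm.
From α = 2·arctan(d/2f) we get f = d / (2·tan(α/2)).
With d = 28.2066 mm and α/2 = 50°, tan(α/2) ≈ 1.19175, so f ≈ 28.2066 / 2.38351 ≈ 11.8341 mm.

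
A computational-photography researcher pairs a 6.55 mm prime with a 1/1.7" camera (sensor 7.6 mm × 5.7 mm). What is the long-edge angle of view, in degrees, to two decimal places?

Angle of view α = 2·arctan(w/2f) with w = 7.6 mm and f = 6.55 mm.
w/2f = 0.58015; arctan(0.58015) ≈ 30.1203°, so α ≈ 60.2406°.

60.24°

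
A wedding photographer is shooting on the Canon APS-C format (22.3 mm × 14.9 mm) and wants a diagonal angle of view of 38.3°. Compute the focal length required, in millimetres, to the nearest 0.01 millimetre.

38.62 mm

Sensor diagonal = √(22.3² + 14.9²) = √719.3000 ≈ 26.8198 mm.
From α = 2·arctan(d/2f) we get f = d / (2·tan(α/2)).
With d = 26.8198 mm and α/2 = 19.15°, tan(α/2) ≈ 0.34726, so f ≈ 26.8198 / 0.69452 ≈ 38.6164 mm.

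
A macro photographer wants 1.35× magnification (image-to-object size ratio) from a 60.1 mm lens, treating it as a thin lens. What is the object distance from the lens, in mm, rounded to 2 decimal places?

104.62 mm

With m = dᵢ/dₒ and 1/f = 1/dₒ + 1/dᵢ, substituting dᵢ = m·dₒ gives 1/f = (1 + 1/m)/dₒ, hence dₒ = f·(1 + 1/m).
dₒ = 60.1 × (1 + 1/1.35) = 60.1 × 1.74074 ≈ 104.619 mm.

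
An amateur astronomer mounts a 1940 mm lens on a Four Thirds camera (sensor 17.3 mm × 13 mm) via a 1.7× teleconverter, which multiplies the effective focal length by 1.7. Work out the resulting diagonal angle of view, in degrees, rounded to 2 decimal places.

Effective focal length f = 1940 × 1.7 = 3298 mm.
Sensor diagonal = √(17.3² + 13²) = √468.2900 ≈ 21.6400 mm.
α = 2·arctan(21.640 / (2 × 3298)) = 2·arctan(0.00328) ≈ 0.3759°.

0.38°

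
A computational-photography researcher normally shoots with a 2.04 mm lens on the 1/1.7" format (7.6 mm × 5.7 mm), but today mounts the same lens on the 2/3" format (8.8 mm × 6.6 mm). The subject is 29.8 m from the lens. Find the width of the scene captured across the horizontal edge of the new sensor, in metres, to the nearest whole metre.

129 m

The focal length stays 2.04 mm; the relevant sensor dimension is now w = 8.8 mm. Object distance dₒ = 29.8 m = 29800 mm.
Thin-lens field width W = w·(dₒ − f)/f = 8.8 × (29800 − 2.04)/2.04 ≈ 128540.220 mm = 128.54 m.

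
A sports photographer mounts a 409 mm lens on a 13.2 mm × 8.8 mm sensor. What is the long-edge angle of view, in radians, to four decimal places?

Angle of view α = 2·arctan(w/2f) with w = 13.2 mm and f = 409 mm.
w/2f = 0.01614; arctan(0.01614) ≈ 0.0161 rad, so α ≈ 0.0323 rad.

0.0323 rad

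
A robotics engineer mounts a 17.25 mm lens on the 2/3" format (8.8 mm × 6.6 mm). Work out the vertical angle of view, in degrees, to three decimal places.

21.660°

Angle of view α = 2·arctan(h/2f) with h = 6.6 mm and f = 17.25 mm.
h/2f = 0.19130; arctan(0.19130) ≈ 10.8301°, so α ≈ 21.6602°.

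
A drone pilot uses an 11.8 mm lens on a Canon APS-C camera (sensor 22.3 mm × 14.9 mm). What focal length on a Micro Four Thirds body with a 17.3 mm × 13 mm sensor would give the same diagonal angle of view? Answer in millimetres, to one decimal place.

9.5 mm

Sensor diagonal = √(22.3² + 14.9²) = √719.3000 ≈ 26.8198 mm.
Sensor diagonal = √(17.3² + 13²) = √468.2900 ≈ 21.6400 mm.
Equal angle of view means equal diagonal/f ratio, so f₂ = f₁ · (diagonal₂/diagonal₁) = 11.8 × 21.6400/26.8198.
f₂ = 11.8 × 0.80687 ≈ 9.521 mm.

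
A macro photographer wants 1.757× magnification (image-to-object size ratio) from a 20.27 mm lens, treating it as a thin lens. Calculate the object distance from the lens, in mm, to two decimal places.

31.81 mm

With m = dᵢ/dₒ and 1/f = 1/dₒ + 1/dᵢ, substituting dᵢ = m·dₒ gives 1/f = (1 + 1/m)/dₒ, hence dₒ = f·(1 + 1/m).
dₒ = 20.27 × (1 + 1/1.757) = 20.27 × 1.56915 ≈ 31.807 mm.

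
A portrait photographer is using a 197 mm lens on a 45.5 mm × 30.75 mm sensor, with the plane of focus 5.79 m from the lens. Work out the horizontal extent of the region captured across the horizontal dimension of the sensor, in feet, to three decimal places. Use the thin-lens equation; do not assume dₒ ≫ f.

4.238 ft

dₒ: 5.79 m = 5790 mm.
Similar triangles through the lens centre give W/dₒ = w/dᵢ; with 1/f = 1/dₒ + 1/dᵢ this gives W = w·(dₒ − f)/f.
W = 45.5 mm × (5790 − 197) / 197 = 45.5 × 28.3909 ≈ 1291.784 mm = 1291.784/304.8 ft = 4.23814 ft.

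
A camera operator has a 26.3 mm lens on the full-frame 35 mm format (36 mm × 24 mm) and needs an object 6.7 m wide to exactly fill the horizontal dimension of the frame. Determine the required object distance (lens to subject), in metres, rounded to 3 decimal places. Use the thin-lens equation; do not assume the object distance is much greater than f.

W: 6.7 m = 6700 mm.
Magnification m = w/W = dᵢ/dₒ; combined with 1/f = 1/dₒ + 1/dᵢ this gives dₒ = f·(1 + W/w).
dₒ = 26.3 mm × (1 + 6700/36) = 26.3 × 187.1111 ≈ 4921.022 mm = 4.92102 m.

4.921 m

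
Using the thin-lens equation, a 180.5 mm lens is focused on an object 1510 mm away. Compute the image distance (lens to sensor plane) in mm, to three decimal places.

1/dᵢ = 1/f − 1/dₒ = 1/180.5 − 1/1510 = 0.0048779 mm⁻¹.
dᵢ = 1/0.0048779 ≈ 205.0056 mm.

205.006 mm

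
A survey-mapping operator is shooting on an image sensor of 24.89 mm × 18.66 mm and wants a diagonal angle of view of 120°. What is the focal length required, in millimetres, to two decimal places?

8.98 mm

Sensor diagonal = √(24.89² + 18.66²) = √967.7077 ≈ 31.1080 mm.
From α = 2·arctan(d/2f) we get f = d / (2·tan(α/2)).
With d = 31.1080 mm and α/2 = 60°, tan(α/2) ≈ 1.73205, so f ≈ 31.1080 / 3.46410 ≈ 8.9801 mm.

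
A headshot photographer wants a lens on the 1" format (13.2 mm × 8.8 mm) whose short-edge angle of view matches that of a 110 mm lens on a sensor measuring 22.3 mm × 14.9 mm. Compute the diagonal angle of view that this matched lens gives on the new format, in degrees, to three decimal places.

Equal short-edge AOV ⇒ f₂ = f₁ · 8.8/14.9 = 110 × 0.59060 ≈ 64.9664 mm.
Sensor diagonal = √(13.2² + 8.8²) = √251.6800 ≈ 15.8644 mm.
Diagonal AOV on the new format = 2·arctan(15.8644 / (2 × 64.9664)) = 2·arctan(0.12210) ≈ 13.9224°.

13.922°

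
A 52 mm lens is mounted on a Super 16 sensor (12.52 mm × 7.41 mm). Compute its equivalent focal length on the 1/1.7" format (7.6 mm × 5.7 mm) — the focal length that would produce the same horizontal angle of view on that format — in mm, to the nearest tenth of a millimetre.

Equal angle of view means equal width/f ratio, so f₂ = f₁ · (width₂/width₁) = 52 × 7.6/12.52.
f₂ = 52 × 0.60703 ≈ 31.565 mm.

31.6 mm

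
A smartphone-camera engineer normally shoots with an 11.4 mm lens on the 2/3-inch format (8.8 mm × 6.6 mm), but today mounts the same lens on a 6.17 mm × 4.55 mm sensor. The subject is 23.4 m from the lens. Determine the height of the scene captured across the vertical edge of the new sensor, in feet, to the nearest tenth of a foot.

30.6 ft

The focal length stays 11.4 mm; the relevant sensor dimension is now h = 4.55 mm. Object distance dₒ = 23.4 m = 23400 mm.
Thin-lens field height W = h·(dₒ − f)/f = 4.55 × (23400 − 11.4)/11.4 ≈ 9334.924 mm = 9334.924/304.8 ft = 30.6264 ft.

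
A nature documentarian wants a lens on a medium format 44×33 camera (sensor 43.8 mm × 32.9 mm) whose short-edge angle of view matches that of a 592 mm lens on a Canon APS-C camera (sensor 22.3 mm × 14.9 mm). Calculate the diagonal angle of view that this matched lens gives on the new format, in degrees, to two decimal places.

2.40°

Equal short-edge AOV ⇒ f₂ = f₁ · 32.9/14.9 = 592 × 2.20805 ≈ 1307.1678 mm.
Sensor diagonal = √(43.8² + 32.9²) = √3000.8500 ≈ 54.7800 mm.
Diagonal AOV on the new format = 2·arctan(54.7800 / (2 × 1307.1678)) = 2·arctan(0.02095) ≈ 2.4008°.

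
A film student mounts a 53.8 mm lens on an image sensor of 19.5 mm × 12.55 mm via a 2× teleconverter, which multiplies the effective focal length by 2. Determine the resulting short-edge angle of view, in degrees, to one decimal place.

6.7°

Effective focal length f = 53.8 × 2 = 107.6 mm.
α = 2·arctan(12.55 / (2 × 107.6)) = 2·arctan(0.05832) ≈ 6.6752°.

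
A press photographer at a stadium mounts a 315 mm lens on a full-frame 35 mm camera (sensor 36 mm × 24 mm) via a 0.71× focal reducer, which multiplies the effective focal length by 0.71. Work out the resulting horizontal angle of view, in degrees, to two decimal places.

9.20°

Effective focal length f = 315 × 0.71 = 223.65 mm.
α = 2·arctan(36 / (2 × 223.65)) = 2·arctan(0.08048) ≈ 9.2028°.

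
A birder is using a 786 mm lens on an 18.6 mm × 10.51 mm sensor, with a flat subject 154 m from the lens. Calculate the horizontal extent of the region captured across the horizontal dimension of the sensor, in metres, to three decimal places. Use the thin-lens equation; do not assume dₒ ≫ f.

3.626 m

dₒ: 154 m = 154000 mm.
Similar triangles through the lens centre give W/dₒ = w/dᵢ; with 1/f = 1/dₒ + 1/dᵢ this gives W = w·(dₒ − f)/f.
W = 18.6 mm × (154000 − 786) / 786 = 18.6 × 194.9288 ≈ 3625.675 mm = 3.62567 m.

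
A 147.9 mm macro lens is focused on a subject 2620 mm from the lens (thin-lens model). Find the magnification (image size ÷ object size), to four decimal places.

Thin lens: 1/f = 1/dₒ + 1/dᵢ → 1/dᵢ = 1/147.9 − 1/2620 = 0.0063796 mm⁻¹, so dᵢ ≈ 156.7485 mm.
Magnification m = dᵢ/dₒ = 156.7485/2620 ≈ 0.05983.

0.0598×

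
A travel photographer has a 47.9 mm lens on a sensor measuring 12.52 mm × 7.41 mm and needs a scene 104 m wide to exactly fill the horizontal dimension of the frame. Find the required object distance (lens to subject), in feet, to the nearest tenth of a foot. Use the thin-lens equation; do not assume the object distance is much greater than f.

1305.6 ft

W: 104 m = 104000 mm.
Magnification m = w/W = dᵢ/dₒ; combined with 1/f = 1/dₒ + 1/dᵢ this gives dₒ = f·(1 + W/w).
dₒ = 47.9 mm × (1 + 104000/12.52) = 47.9 × 8307.7093 ≈ 397939.274 mm = 397939.274/304.8 ft = 1305.58 ft.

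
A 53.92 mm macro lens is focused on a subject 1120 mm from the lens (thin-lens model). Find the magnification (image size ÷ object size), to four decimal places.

0.0506×

Thin lens: 1/f = 1/dₒ + 1/dᵢ → 1/dᵢ = 1/53.92 − 1/1120 = 0.0176531 mm⁻¹, so dᵢ ≈ 56.6472 mm.
Magnification m = dᵢ/dₒ = 56.6472/1120 ≈ 0.05058.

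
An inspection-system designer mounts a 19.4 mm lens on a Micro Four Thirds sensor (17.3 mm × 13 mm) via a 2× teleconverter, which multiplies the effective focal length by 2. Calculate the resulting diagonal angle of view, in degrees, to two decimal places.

31.16°

Effective focal length f = 19.4 × 2 = 38.8 mm.
Sensor diagonal = √(17.3² + 13²) = √468.2900 ≈ 21.6400 mm.
α = 2·arctan(21.640 / (2 × 38.8)) = 2·arctan(0.27887) ≈ 31.1640°.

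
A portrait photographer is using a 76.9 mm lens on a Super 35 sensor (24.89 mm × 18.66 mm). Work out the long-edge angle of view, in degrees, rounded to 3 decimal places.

Angle of view α = 2·arctan(w/2f) with w = 24.89 mm and f = 76.9 mm.
w/2f = 0.16183; arctan(0.16183) ≈ 9.1927°, so α ≈ 18.3854°.

18.385°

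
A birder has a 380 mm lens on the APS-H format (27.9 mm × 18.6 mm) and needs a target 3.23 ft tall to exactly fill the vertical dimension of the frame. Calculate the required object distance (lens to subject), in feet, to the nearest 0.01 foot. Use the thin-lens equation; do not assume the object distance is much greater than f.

67.24 ft

W: 3.23 ft × 304.8 mm/ft = 984.50 mm.
Magnification m = h/W = dᵢ/dₒ; combined with 1/f = 1/dₒ + 1/dᵢ this gives dₒ = f·(1 + W/h).
dₒ = 380 mm × (1 + 984.504/18.6) = 380 × 53.9303 ≈ 20493.522 mm = 20493.522/304.8 ft = 67.236 ft.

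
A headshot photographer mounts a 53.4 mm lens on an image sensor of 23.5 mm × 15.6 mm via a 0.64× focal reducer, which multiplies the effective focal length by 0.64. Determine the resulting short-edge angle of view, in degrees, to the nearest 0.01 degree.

Effective focal length f = 53.4 × 0.64 = 34.176 mm.
α = 2·arctan(15.6 / (2 × 34.176)) = 2·arctan(0.22823) ≈ 25.7129°.

25.71°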